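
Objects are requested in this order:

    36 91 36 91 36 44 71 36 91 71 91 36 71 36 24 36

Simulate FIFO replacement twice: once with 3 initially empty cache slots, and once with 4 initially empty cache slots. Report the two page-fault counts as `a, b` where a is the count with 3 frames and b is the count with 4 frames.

3 frames: F F . . . F F F F . . . . . F . → 7 faults.
4 frames: F F . . . F F . . . . . . . F F → 6 faults.
6 < 7: adding a frame reduced faults, as is typical.

7, 6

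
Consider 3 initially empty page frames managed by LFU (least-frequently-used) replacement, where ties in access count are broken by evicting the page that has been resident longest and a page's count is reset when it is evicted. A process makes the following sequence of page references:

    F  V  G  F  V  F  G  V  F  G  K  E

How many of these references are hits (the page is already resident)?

F → miss, frames {F}
V → miss, frames {F,V}
G → miss, frames {F,V,G}
F → hit
V → hit
F → hit
G → hit
V → hit
F → hit
G → hit
K → miss, evict V, frames {F,G,K}
E → miss, evict K, frames {F,G,E}
Hits: 7.

7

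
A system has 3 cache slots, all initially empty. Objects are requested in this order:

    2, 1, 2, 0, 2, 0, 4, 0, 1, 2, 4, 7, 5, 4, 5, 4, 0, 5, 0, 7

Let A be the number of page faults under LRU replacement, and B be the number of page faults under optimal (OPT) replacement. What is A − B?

3

Under LRU: F F . F . . F . F F F F F . . . F . . F → 11 faults.
Under OPT: F F . F . . F . . F . F F . . . . . . F → 8 faults.
A − B = 11 − 8 = 3.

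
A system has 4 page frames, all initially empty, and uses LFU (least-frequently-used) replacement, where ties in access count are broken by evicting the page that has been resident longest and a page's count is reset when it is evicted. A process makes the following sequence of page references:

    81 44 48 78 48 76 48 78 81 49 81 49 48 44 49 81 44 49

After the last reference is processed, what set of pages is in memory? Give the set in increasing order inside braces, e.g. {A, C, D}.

81 → fault, frames {81}
44 → fault, frames {81,44}
48 → fault, frames {81,44,48}
78 → fault, frames {81,44,48,78}
48 → hit
76 → fault, evict 81, frames {44,48,78,76}
48 → hit
78 → hit
81 → fault, evict 44, frames {48,78,76,81}
49 → fault, evict 76, frames {48,78,81,49}
81 → hit
49 → hit
48 → hit
44 → fault, evict 78, frames {48,81,49,44}
49 → hit
81 → hit
44 → hit
49 → hit

{44, 48, 49, 81}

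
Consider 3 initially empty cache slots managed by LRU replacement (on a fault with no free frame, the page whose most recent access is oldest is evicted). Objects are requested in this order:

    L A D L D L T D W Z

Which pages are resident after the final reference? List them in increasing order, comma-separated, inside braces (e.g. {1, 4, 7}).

{D, W, Z}

L → miss, frames {L}
A → miss, frames {L,A}
D → miss, frames {L,A,D}
L → hit
D → hit
L → hit
T → miss, evict A, frames {D,L,T}
D → hit
W → miss, evict L, frames {T,D,W}
Z → miss, evict T, frames {D,W,Z}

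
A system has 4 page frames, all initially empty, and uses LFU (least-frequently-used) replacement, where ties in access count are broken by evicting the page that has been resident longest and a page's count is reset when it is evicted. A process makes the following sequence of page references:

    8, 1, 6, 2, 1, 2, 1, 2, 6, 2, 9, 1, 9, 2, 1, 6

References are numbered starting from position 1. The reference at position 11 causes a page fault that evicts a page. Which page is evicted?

pos 1: 8 -> fault, frames {8}
pos 2: 1 -> fault, frames {8,1}
pos 3: 6 -> fault, frames {8,1,6}
pos 4: 2 -> fault, frames {8,1,6,2}
pos 5: 1 -> hit
pos 6: 2 -> hit
pos 7: 1 -> hit
pos 8: 2 -> hit
pos 9: 6 -> hit
pos 10: 2 -> hit
pos 11: 9 -> fault, evict 8, frames {1,6,2,9}
At position 11, page 8 is evicted.

8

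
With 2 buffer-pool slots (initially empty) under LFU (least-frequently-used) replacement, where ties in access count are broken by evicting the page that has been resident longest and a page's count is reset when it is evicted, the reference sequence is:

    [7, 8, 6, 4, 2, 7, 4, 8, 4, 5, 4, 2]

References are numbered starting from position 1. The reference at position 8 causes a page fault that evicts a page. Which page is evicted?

pos 1: 7 -> fault, frames {7}
pos 2: 8 -> fault, frames {7,8}
pos 3: 6 -> fault, evict 7, frames {8,6}
pos 4: 4 -> fault, evict 8, frames {6,4}
pos 5: 2 -> fault, evict 6, frames {4,2}
pos 6: 7 -> fault, evict 4, frames {2,7}
pos 7: 4 -> fault, evict 2, frames {7,4}
pos 8: 8 -> fault, evict 7, frames {4,8}
At position 8, page 7 is evicted.

7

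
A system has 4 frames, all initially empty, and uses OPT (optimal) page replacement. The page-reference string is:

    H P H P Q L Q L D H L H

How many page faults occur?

H: fault, frames [H]
P: fault, frames [H, P]
H: hit
P: hit
Q: fault, frames [H, P, Q]
L: fault, frames [H, P, Q, L]
Q: hit
L: hit
D: fault, evict Q, frames [H, P, L, D]
H: hit
L: hit
H: hit
Page faults: 5.

5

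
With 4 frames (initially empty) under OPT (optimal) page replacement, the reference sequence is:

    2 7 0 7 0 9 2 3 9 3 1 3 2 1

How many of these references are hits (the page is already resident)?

8

2 -> miss, frames [2]
7 -> miss, frames [2, 7]
0 -> miss, frames [2, 7, 0]
7 -> hit
0 -> hit
9 -> miss, frames [2, 7, 0, 9]
2 -> hit
3 -> miss, evict 0, frames [2, 7, 9, 3]
9 -> hit
3 -> hit
1 -> miss, evict 9, frames [2, 7, 3, 1]
3 -> hit
2 -> hit
1 -> hit
Hits: 8.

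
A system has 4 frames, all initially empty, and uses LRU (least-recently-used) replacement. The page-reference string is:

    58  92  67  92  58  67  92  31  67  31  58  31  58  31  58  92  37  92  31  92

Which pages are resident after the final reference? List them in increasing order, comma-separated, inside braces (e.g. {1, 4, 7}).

{31, 37, 58, 92}

58 -> miss, frames {58}
92 -> miss, frames {58,92}
67 -> miss, frames {58,92,67}
92 -> hit
58 -> hit
67 -> hit
92 -> hit
31 -> miss, frames {58,67,92,31}
67 -> hit
31 -> hit
58 -> hit
31 -> hit
58 -> hit
31 -> hit
58 -> hit
92 -> hit
37 -> miss, evict 67, frames {31,58,92,37}
92 -> hit
31 -> hit
92 -> hit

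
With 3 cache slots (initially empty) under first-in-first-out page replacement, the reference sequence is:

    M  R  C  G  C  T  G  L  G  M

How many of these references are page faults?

M: fault, frames (M)
R: fault, frames (M R)
C: fault, frames (M R C)
G: fault, evict M, frames (R C G)
C: hit
T: fault, evict R, frames (C G T)
G: hit
L: fault, evict C, frames (G T L)
G: hit
M: fault, evict G, frames (T L M)
Page faults: 7.

7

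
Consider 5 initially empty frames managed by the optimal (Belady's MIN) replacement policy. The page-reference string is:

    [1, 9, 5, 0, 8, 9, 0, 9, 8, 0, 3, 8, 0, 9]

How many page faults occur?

6

1 -> miss, frames {1}
9 -> miss, frames {1,9}
5 -> miss, frames {1,9,5}
0 -> miss, frames {1,9,5,0}
8 -> miss, frames {1,9,5,0,8}
9 -> hit
0 -> hit
9 -> hit
8 -> hit
0 -> hit
3 -> miss, evict 5, frames {1,9,0,8,3}
8 -> hit
0 -> hit
9 -> hit
Page faults: 6.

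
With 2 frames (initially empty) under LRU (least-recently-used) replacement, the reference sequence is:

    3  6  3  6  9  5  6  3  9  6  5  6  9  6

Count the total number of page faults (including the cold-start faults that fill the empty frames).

10

3 -> miss, frames {3}
6 -> miss, frames {3,6}
3 -> hit
6 -> hit
9 -> miss, evict 3, frames {6,9}
5 -> miss, evict 6, frames {9,5}
6 -> miss, evict 9, frames {5,6}
3 -> miss, evict 5, frames {6,3}
9 -> miss, evict 6, frames {3,9}
6 -> miss, evict 3, frames {9,6}
5 -> miss, evict 9, frames {6,5}
6 -> hit
9 -> miss, evict 5, frames {6,9}
6 -> hit
Page faults: 10.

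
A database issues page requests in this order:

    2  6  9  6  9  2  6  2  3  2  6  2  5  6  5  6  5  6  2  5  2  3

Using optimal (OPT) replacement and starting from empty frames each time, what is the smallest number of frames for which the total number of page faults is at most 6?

3

f=1: 22 faults
f=2: 9 faults
f=3: 6 faults
f=4: 5 faults
f=5: 5 faults
Smallest f with faults ≤ 6 is 3.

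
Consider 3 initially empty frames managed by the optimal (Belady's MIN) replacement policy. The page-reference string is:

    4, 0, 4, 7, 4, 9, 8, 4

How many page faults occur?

4 → fault, frames [4]
0 → fault, frames [4, 0]
4 → hit
7 → fault, frames [4, 0, 7]
4 → hit
9 → fault, evict 7, frames [4, 0, 9]
8 → fault, evict 9, frames [4, 0, 8]
4 → hit
Page faults: 5.

5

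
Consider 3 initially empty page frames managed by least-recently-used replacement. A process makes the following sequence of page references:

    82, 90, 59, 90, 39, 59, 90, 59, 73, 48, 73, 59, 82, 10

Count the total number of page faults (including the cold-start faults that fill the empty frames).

8

82 → miss, frames {82}
90 → miss, frames {82,90}
59 → miss, frames {82,90,59}
90 → hit
39 → miss, evict 82, frames {59,90,39}
59 → hit
90 → hit
59 → hit
73 → miss, evict 39, frames {90,59,73}
48 → miss, evict 90, frames {59,73,48}
73 → hit
59 → hit
82 → miss, evict 48, frames {73,59,82}
10 → miss, evict 73, frames {59,82,10}
Page faults: 8.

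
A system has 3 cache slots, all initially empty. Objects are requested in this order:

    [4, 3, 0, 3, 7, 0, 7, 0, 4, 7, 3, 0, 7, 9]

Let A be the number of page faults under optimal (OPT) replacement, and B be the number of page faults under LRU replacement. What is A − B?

Under OPT: F F F . F . . . . . F . . F → 6 faults.
Under LRU: F F F . F . . . F . F F . F → 8 faults.
A − B = 6 − 8 = -2.

-2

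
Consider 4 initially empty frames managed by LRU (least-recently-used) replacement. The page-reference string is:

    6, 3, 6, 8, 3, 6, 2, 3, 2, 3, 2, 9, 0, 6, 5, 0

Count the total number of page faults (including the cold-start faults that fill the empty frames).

6 → miss, frames (6)
3 → miss, frames (6 3)
6 → hit
8 → miss, frames (3 6 8)
3 → hit
6 → hit
2 → miss, frames (8 3 6 2)
3 → hit
2 → hit
3 → hit
2 → hit
9 → miss, evict 8, frames (6 3 2 9)
0 → miss, evict 6, frames (3 2 9 0)
6 → miss, evict 3, frames (2 9 0 6)
5 → miss, evict 2, frames (9 0 6 5)
0 → hit
Page faults: 8.

8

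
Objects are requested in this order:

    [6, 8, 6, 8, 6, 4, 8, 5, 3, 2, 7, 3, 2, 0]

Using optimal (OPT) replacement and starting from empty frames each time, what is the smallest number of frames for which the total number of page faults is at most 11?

f=1: 14 faults
f=2: 9 faults
f=3: 8 faults
f=4: 8 faults
f=5: 8 faults
f=6: 8 faults
f=7: 8 faults
f=8: 8 faults
Smallest f with faults ≤ 11 is 2.

2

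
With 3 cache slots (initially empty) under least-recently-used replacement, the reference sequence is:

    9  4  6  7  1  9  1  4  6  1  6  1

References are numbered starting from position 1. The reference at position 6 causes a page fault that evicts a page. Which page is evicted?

pos 1: 9: fault, frames (9)
pos 2: 4: fault, frames (9 4)
pos 3: 6: fault, frames (9 4 6)
pos 4: 7: fault, evict 9, frames (4 6 7)
pos 5: 1: fault, evict 4, frames (6 7 1)
pos 6: 9: fault, evict 6, frames (7 1 9)
At position 6, page 6 is evicted.

6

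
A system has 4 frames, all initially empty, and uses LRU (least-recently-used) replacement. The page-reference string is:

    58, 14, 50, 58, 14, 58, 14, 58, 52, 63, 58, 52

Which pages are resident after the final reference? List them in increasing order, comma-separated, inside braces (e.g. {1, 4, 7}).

{14, 52, 58, 63}

58 → miss, frames {58}
14 → miss, frames {58,14}
50 → miss, frames {58,14,50}
58 → hit
14 → hit
58 → hit
14 → hit
58 → hit
52 → miss, frames {50,14,58,52}
63 → miss, evict 50, frames {14,58,52,63}
58 → hit
52 → hit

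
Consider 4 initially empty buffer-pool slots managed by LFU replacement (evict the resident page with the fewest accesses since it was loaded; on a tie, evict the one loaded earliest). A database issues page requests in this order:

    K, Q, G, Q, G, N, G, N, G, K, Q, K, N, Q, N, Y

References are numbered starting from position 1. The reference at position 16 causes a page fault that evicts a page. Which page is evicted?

K

pos 1: K -> miss, frames (K)
pos 2: Q -> miss, frames (K Q)
pos 3: G -> miss, frames (K Q G)
pos 4: Q -> hit
pos 5: G -> hit
pos 6: N -> miss, frames (K Q G N)
pos 7: G -> hit
pos 8: N -> hit
pos 9: G -> hit
pos 10: K -> hit
pos 11: Q -> hit
pos 12: K -> hit
pos 13: N -> hit
pos 14: Q -> hit
pos 15: N -> hit
pos 16: Y -> miss, evict K, frames (Q G N Y)
At position 16, page K is evicted.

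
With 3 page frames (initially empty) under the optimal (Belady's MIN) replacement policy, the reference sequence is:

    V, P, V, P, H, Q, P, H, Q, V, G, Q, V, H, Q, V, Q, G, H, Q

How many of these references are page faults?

V → fault, frames [V]
P → fault, frames [V, P]
V → hit
P → hit
H → fault, frames [V, P, H]
Q → fault, evict V, frames [P, H, Q]
P → hit
H → hit
Q → hit
V → fault, evict P, frames [H, Q, V]
G → fault, evict H, frames [Q, V, G]
Q → hit
V → hit
H → fault, evict G, frames [Q, V, H]
Q → hit
V → hit
Q → hit
G → fault, evict V, frames [Q, H, G]
H → hit
Q → hit
Page faults: 8.

8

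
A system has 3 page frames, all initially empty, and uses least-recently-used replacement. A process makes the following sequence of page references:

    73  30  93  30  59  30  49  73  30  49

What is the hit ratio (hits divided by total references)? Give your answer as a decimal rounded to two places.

0.40

73 → fault, frames {73}
30 → fault, frames {73,30}
93 → fault, frames {73,30,93}
30 → hit
59 → fault, evict 73, frames {93,30,59}
30 → hit
49 → fault, evict 93, frames {59,30,49}
73 → fault, evict 59, frames {30,49,73}
30 → hit
49 → hit
Hits: 4 of 10 references → 4/10 = 0.4000.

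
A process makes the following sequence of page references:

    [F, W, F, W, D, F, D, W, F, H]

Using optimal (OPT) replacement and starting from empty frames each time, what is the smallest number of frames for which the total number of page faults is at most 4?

3

f=1: 10 faults
f=2: 5 faults
f=3: 4 faults
f=4: 4 faults
Smallest f with faults ≤ 4 is 3.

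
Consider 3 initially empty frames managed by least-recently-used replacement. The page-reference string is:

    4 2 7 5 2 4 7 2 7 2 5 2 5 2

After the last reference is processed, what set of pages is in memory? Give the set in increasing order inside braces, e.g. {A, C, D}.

{2, 5, 7}

4: fault, frames [4]
2: fault, frames [4, 2]
7: fault, frames [4, 2, 7]
5: fault, evict 4, frames [2, 7, 5]
2: hit
4: fault, evict 7, frames [5, 2, 4]
7: fault, evict 5, frames [2, 4, 7]
2: hit
7: hit
2: hit
5: fault, evict 4, frames [7, 2, 5]
2: hit
5: hit
2: hit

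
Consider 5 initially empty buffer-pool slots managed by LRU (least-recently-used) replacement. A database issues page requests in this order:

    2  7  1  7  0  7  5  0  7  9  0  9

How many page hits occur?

2 → fault, frames (2)
7 → fault, frames (2 7)
1 → fault, frames (2 7 1)
7 → hit
0 → fault, frames (2 1 7 0)
7 → hit
5 → fault, frames (2 1 0 7 5)
0 → hit
7 → hit
9 → fault, evict 2, frames (1 5 0 7 9)
0 → hit
9 → hit
Hits: 6.

6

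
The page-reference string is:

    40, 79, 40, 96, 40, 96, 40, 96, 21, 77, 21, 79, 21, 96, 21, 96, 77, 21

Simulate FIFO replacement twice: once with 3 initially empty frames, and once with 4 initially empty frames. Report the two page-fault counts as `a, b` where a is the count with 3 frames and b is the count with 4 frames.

3 frames: F F . F . . . . F F . F . F F . F . → 9 faults.
4 frames: F F . F . . . . F F . . . . . . . . → 5 faults.
5 < 9: adding a frame reduced faults, as is typical.

9, 5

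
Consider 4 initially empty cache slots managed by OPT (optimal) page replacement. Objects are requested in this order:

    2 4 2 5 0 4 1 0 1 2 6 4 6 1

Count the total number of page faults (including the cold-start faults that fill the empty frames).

2 -> miss, frames (2)
4 -> miss, frames (2 4)
2 -> hit
5 -> miss, frames (2 4 5)
0 -> miss, frames (2 4 5 0)
4 -> hit
1 -> miss, evict 5, frames (2 4 0 1)
0 -> hit
1 -> hit
2 -> hit
6 -> miss, evict 0, frames (2 4 1 6)
4 -> hit
6 -> hit
1 -> hit
Page faults: 6.

6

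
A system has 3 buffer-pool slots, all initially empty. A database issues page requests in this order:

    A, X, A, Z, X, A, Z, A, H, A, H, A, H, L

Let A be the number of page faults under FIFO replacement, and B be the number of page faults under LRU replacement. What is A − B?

1

Under FIFO: F F . F . . . . F F . . . F → 6 faults.
Under LRU: F F . F . . . . F . . . . F → 5 faults.
A − B = 6 − 5 = 1.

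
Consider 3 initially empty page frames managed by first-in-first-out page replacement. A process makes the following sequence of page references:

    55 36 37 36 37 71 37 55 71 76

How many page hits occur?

4

55 -> miss, frames {55}
36 -> miss, frames {55,36}
37 -> miss, frames {55,36,37}
36 -> hit
37 -> hit
71 -> miss, evict 55, frames {36,37,71}
37 -> hit
55 -> miss, evict 36, frames {37,71,55}
71 -> hit
76 -> miss, evict 37, frames {71,55,76}
Hits: 4.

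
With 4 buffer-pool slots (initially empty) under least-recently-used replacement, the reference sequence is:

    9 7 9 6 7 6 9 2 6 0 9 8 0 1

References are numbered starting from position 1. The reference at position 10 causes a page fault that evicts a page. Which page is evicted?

7

pos 1: 9: miss, frames {9}
pos 2: 7: miss, frames {9,7}
pos 3: 9: hit
pos 4: 6: miss, frames {7,9,6}
pos 5: 7: hit
pos 6: 6: hit
pos 7: 9: hit
pos 8: 2: miss, frames {7,6,9,2}
pos 9: 6: hit
pos 10: 0: miss, evict 7, frames {9,2,6,0}
At position 10, page 7 is evicted.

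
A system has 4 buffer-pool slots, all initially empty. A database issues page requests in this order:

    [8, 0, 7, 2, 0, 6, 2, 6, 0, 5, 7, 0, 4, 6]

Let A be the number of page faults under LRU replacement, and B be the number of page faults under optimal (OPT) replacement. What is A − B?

2

Under LRU: F F F F . F . . . F F . F F → 9 faults.
Under OPT: F F F F . F . . . F . . F . → 7 faults.
A − B = 9 − 7 = 2.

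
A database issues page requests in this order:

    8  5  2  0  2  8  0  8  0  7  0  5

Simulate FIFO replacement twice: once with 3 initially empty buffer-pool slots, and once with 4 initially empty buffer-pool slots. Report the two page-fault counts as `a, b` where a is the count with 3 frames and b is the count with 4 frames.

7, 5

3 frames: F F F F . F . . . F . F → 7 faults.
4 frames: F F F F . . . . . F . . → 5 faults.
5 < 7: adding a frame reduced faults, as is typical.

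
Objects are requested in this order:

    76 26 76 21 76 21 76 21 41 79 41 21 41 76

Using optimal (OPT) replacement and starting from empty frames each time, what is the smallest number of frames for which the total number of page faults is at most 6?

f=1: 14 faults
f=2: 7 faults
f=3: 6 faults
f=4: 5 faults
f=5: 5 faults
Smallest f with faults ≤ 6 is 3.

3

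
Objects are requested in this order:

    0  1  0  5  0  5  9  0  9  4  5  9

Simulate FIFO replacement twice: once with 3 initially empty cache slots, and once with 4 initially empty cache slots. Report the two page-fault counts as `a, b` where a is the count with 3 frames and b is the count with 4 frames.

3 frames: F F . F . . F F . F F F → 8 faults.
4 frames: F F . F . . F . . F . . → 5 faults.
5 < 8: adding a frame reduced faults, as is typical.

8, 5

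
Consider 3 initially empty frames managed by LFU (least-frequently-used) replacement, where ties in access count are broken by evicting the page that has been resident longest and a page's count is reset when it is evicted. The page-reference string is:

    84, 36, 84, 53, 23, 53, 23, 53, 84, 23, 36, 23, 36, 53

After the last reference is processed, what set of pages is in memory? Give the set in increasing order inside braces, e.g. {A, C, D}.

84 → fault, frames (84)
36 → fault, frames (84 36)
84 → hit
53 → fault, frames (84 36 53)
23 → fault, evict 36, frames (84 53 23)
53 → hit
23 → hit
53 → hit
84 → hit
23 → hit
36 → fault, evict 84, frames (53 23 36)
23 → hit
36 → hit
53 → hit

{23, 36, 53}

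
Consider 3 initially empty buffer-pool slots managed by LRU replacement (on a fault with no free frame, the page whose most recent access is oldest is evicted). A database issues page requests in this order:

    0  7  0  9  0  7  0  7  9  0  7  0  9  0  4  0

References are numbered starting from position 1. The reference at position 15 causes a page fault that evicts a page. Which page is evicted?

pos 1: 0 -> miss, frames [0]
pos 2: 7 -> miss, frames [0, 7]
pos 3: 0 -> hit
pos 4: 9 -> miss, frames [7, 0, 9]
pos 5: 0 -> hit
pos 6: 7 -> hit
pos 7: 0 -> hit
pos 8: 7 -> hit
pos 9: 9 -> hit
pos 10: 0 -> hit
pos 11: 7 -> hit
pos 12: 0 -> hit
pos 13: 9 -> hit
pos 14: 0 -> hit
pos 15: 4 -> miss, evict 7, frames [9, 0, 4]
At position 15, page 7 is evicted.

7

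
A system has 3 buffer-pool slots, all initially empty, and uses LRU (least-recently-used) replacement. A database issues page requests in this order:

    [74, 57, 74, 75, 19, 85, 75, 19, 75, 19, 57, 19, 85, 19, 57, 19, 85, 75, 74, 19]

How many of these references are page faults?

10

74 → miss, frames [74]
57 → miss, frames [74, 57]
74 → hit
75 → miss, frames [57, 74, 75]
19 → miss, evict 57, frames [74, 75, 19]
85 → miss, evict 74, frames [75, 19, 85]
75 → hit
19 → hit
75 → hit
19 → hit
57 → miss, evict 85, frames [75, 19, 57]
19 → hit
85 → miss, evict 75, frames [57, 19, 85]
19 → hit
57 → hit
19 → hit
85 → hit
75 → miss, evict 57, frames [19, 85, 75]
74 → miss, evict 19, frames [85, 75, 74]
19 → miss, evict 85, frames [75, 74, 19]
Page faults: 10.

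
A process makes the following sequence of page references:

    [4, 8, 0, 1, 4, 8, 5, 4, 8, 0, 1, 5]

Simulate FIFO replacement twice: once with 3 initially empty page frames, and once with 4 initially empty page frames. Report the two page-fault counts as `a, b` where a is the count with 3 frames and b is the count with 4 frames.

9, 10

3 frames: F F F F F F F . . F F . → 9 faults.
4 frames: F F F F . . F F F F F F → 10 faults.
10 > 9: adding a frame increased faults — Belady's anomaly.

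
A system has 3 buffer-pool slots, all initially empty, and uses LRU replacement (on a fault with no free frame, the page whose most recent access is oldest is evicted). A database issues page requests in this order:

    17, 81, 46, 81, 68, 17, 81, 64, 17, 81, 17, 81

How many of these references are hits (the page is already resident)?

17: miss, frames (17)
81: miss, frames (17 81)
46: miss, frames (17 81 46)
81: hit
68: miss, evict 17, frames (46 81 68)
17: miss, evict 46, frames (81 68 17)
81: hit
64: miss, evict 68, frames (17 81 64)
17: hit
81: hit
17: hit
81: hit
Hits: 6.

6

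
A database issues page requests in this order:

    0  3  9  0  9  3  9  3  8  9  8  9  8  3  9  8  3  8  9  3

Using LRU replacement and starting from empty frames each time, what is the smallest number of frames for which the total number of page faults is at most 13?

2

f=1: 20 faults
f=2: 13 faults
f=3: 4 faults
f=4: 4 faults
Smallest f with faults ≤ 13 is 2.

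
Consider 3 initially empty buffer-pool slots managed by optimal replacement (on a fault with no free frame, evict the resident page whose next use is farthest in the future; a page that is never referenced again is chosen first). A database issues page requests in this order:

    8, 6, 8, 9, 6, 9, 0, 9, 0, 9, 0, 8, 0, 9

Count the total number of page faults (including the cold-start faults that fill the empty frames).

8: miss, frames (8)
6: miss, frames (8 6)
8: hit
9: miss, frames (8 6 9)
6: hit
9: hit
0: miss, evict 6, frames (8 9 0)
9: hit
0: hit
9: hit
0: hit
8: hit
0: hit
9: hit
Page faults: 4.

4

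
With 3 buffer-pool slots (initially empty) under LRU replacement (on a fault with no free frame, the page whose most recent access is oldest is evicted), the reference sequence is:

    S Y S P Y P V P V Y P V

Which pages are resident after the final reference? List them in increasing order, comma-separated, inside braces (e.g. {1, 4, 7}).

S -> fault, frames (S)
Y -> fault, frames (S Y)
S -> hit
P -> fault, frames (Y S P)
Y -> hit
P -> hit
V -> fault, evict S, frames (Y P V)
P -> hit
V -> hit
Y -> hit
P -> hit
V -> hit

{P, V, Y}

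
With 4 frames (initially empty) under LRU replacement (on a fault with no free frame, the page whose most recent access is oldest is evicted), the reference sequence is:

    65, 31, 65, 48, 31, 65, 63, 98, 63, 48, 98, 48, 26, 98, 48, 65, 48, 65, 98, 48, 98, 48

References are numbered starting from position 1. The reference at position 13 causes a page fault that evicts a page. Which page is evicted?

pos 1: 65: miss, frames [65]
pos 2: 31: miss, frames [65, 31]
pos 3: 65: hit
pos 4: 48: miss, frames [31, 65, 48]
pos 5: 31: hit
pos 6: 65: hit
pos 7: 63: miss, frames [48, 31, 65, 63]
pos 8: 98: miss, evict 48, frames [31, 65, 63, 98]
pos 9: 63: hit
pos 10: 48: miss, evict 31, frames [65, 98, 63, 48]
pos 11: 98: hit
pos 12: 48: hit
pos 13: 26: miss, evict 65, frames [63, 98, 48, 26]
At position 13, page 65 is evicted.

65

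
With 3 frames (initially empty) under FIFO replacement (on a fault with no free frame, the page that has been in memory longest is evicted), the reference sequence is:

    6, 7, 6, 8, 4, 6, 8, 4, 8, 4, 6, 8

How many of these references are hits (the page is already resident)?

6 → fault, frames {6}
7 → fault, frames {6,7}
6 → hit
8 → fault, frames {6,7,8}
4 → fault, evict 6, frames {7,8,4}
6 → fault, evict 7, frames {8,4,6}
8 → hit
4 → hit
8 → hit
4 → hit
6 → hit
8 → hit
Hits: 7.

7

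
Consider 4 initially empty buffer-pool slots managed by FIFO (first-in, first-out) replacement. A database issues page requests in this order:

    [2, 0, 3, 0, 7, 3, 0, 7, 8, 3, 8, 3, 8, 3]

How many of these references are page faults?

2: miss, frames {2}
0: miss, frames {2,0}
3: miss, frames {2,0,3}
0: hit
7: miss, frames {2,0,3,7}
3: hit
0: hit
7: hit
8: miss, evict 2, frames {0,3,7,8}
3: hit
8: hit
3: hit
8: hit
3: hit
Page faults: 5.

5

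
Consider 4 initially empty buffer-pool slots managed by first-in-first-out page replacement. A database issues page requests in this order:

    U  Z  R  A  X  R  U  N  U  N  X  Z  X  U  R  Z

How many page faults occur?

9

U → fault, frames [U]
Z → fault, frames [U, Z]
R → fault, frames [U, Z, R]
A → fault, frames [U, Z, R, A]
X → fault, evict U, frames [Z, R, A, X]
R → hit
U → fault, evict Z, frames [R, A, X, U]
N → fault, evict R, frames [A, X, U, N]
U → hit
N → hit
X → hit
Z → fault, evict A, frames [X, U, N, Z]
X → hit
U → hit
R → fault, evict X, frames [U, N, Z, R]
Z → hit
Page faults: 9.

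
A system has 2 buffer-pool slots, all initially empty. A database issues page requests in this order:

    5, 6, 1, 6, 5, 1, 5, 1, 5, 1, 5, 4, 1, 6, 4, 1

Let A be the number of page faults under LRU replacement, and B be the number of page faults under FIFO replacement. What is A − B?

1

Under LRU: F F F . F F . . . . . F F F F F → 10 faults.
Under FIFO: F F F . F . . . . . . F F F F F → 9 faults.
A − B = 10 − 9 = 1.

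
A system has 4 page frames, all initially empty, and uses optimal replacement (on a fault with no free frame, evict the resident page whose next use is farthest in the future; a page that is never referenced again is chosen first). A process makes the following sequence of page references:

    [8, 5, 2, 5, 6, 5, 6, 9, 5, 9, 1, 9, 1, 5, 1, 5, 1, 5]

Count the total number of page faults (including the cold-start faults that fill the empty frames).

6

8: fault, frames [8]
5: fault, frames [8, 5]
2: fault, frames [8, 5, 2]
5: hit
6: fault, frames [8, 5, 2, 6]
5: hit
6: hit
9: fault, evict 6, frames [8, 5, 2, 9]
5: hit
9: hit
1: fault, evict 2, frames [8, 5, 9, 1]
9: hit
1: hit
5: hit
1: hit
5: hit
1: hit
5: hit
Page faults: 6.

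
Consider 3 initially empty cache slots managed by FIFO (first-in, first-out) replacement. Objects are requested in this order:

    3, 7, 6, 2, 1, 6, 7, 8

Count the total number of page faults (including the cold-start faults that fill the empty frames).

3 → fault, frames [3]
7 → fault, frames [3, 7]
6 → fault, frames [3, 7, 6]
2 → fault, evict 3, frames [7, 6, 2]
1 → fault, evict 7, frames [6, 2, 1]
6 → hit
7 → fault, evict 6, frames [2, 1, 7]
8 → fault, evict 2, frames [1, 7, 8]
Page faults: 7.

7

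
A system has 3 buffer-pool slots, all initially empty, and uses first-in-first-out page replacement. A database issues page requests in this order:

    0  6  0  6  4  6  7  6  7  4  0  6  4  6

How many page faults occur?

7

0 -> fault, frames {0}
6 -> fault, frames {0,6}
0 -> hit
6 -> hit
4 -> fault, frames {0,6,4}
6 -> hit
7 -> fault, evict 0, frames {6,4,7}
6 -> hit
7 -> hit
4 -> hit
0 -> fault, evict 6, frames {4,7,0}
6 -> fault, evict 4, frames {7,0,6}
4 -> fault, evict 7, frames {0,6,4}
6 -> hit
Page faults: 7.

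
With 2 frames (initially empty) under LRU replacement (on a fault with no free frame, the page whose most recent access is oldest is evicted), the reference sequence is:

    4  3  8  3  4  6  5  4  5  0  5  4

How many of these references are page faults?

9

4 → miss, frames (4)
3 → miss, frames (4 3)
8 → miss, evict 4, frames (3 8)
3 → hit
4 → miss, evict 8, frames (3 4)
6 → miss, evict 3, frames (4 6)
5 → miss, evict 4, frames (6 5)
4 → miss, evict 6, frames (5 4)
5 → hit
0 → miss, evict 4, frames (5 0)
5 → hit
4 → miss, evict 0, frames (5 4)
Page faults: 9.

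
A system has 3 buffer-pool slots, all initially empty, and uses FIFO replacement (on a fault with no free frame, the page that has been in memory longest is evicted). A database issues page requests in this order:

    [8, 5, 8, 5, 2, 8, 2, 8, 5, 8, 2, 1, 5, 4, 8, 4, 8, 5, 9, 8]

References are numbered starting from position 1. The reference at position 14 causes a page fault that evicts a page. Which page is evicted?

5

pos 1: 8 → fault, frames [8]
pos 2: 5 → fault, frames [8, 5]
pos 3: 8 → hit
pos 4: 5 → hit
pos 5: 2 → fault, frames [8, 5, 2]
pos 6: 8 → hit
pos 7: 2 → hit
pos 8: 8 → hit
pos 9: 5 → hit
pos 10: 8 → hit
pos 11: 2 → hit
pos 12: 1 → fault, evict 8, frames [5, 2, 1]
pos 13: 5 → hit
pos 14: 4 → fault, evict 5, frames [2, 1, 4]
At position 14, page 5 is evicted.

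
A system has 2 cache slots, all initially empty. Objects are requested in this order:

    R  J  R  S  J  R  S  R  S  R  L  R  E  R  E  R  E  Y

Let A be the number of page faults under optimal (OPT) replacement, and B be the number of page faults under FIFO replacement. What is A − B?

Under OPT: F F . F . F . . . . F . F . . . . F → 7 faults.
Under FIFO: F F . F . F . . . . F . F F . . . F → 8 faults.
A − B = 7 − 8 = -1.

-1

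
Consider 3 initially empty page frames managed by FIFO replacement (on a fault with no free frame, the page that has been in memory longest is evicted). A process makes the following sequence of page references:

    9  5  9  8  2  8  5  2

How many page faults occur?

9 -> fault, frames {9}
5 -> fault, frames {9,5}
9 -> hit
8 -> fault, frames {9,5,8}
2 -> fault, evict 9, frames {5,8,2}
8 -> hit
5 -> hit
2 -> hit
Page faults: 4.

4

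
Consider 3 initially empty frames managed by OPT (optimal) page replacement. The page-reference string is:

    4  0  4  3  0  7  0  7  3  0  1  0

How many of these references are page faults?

5

4: fault, frames (4)
0: fault, frames (4 0)
4: hit
3: fault, frames (4 0 3)
0: hit
7: fault, evict 4, frames (0 3 7)
0: hit
7: hit
3: hit
0: hit
1: fault, evict 7, frames (0 3 1)
0: hit
Page faults: 5.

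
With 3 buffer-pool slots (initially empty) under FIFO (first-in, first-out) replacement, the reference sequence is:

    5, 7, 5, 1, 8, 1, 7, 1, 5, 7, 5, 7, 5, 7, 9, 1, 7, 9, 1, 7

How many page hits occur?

5 -> fault, frames (5)
7 -> fault, frames (5 7)
5 -> hit
1 -> fault, frames (5 7 1)
8 -> fault, evict 5, frames (7 1 8)
1 -> hit
7 -> hit
1 -> hit
5 -> fault, evict 7, frames (1 8 5)
7 -> fault, evict 1, frames (8 5 7)
5 -> hit
7 -> hit
5 -> hit
7 -> hit
9 -> fault, evict 8, frames (5 7 9)
1 -> fault, evict 5, frames (7 9 1)
7 -> hit
9 -> hit
1 -> hit
7 -> hit
Hits: 12.

12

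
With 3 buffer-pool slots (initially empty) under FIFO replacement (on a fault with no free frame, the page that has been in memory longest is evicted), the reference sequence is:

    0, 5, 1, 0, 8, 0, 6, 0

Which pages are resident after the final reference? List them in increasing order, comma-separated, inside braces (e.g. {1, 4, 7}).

0 → fault, frames (0)
5 → fault, frames (0 5)
1 → fault, frames (0 5 1)
0 → hit
8 → fault, evict 0, frames (5 1 8)
0 → fault, evict 5, frames (1 8 0)
6 → fault, evict 1, frames (8 0 6)
0 → hit

{0, 6, 8}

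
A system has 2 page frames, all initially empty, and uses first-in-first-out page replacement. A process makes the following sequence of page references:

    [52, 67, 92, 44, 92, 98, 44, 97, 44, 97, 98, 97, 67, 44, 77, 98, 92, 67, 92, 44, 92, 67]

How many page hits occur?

52 → miss, frames (52)
67 → miss, frames (52 67)
92 → miss, evict 52, frames (67 92)
44 → miss, evict 67, frames (92 44)
92 → hit
98 → miss, evict 92, frames (44 98)
44 → hit
97 → miss, evict 44, frames (98 97)
44 → miss, evict 98, frames (97 44)
97 → hit
98 → miss, evict 97, frames (44 98)
97 → miss, evict 44, frames (98 97)
67 → miss, evict 98, frames (97 67)
44 → miss, evict 97, frames (67 44)
77 → miss, evict 67, frames (44 77)
98 → miss, evict 44, frames (77 98)
92 → miss, evict 77, frames (98 92)
67 → miss, evict 98, frames (92 67)
92 → hit
44 → miss, evict 92, frames (67 44)
92 → miss, evict 67, frames (44 92)
67 → miss, evict 44, frames (92 67)
Hits: 4.

4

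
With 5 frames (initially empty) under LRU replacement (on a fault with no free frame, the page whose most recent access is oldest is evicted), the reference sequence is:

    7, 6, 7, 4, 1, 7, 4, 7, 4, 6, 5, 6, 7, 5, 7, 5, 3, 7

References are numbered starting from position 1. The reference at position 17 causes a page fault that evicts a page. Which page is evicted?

pos 1: 7 → miss, frames (7)
pos 2: 6 → miss, frames (7 6)
pos 3: 7 → hit
pos 4: 4 → miss, frames (6 7 4)
pos 5: 1 → miss, frames (6 7 4 1)
pos 6: 7 → hit
pos 7: 4 → hit
pos 8: 7 → hit
pos 9: 4 → hit
pos 10: 6 → hit
pos 11: 5 → miss, frames (1 7 4 6 5)
pos 12: 6 → hit
pos 13: 7 → hit
pos 14: 5 → hit
pos 15: 7 → hit
pos 16: 5 → hit
pos 17: 3 → miss, evict 1, frames (4 6 7 5 3)
At position 17, page 1 is evicted.

1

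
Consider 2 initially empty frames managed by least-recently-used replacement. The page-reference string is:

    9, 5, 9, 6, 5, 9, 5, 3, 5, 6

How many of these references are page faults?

9 -> miss, frames {9}
5 -> miss, frames {9,5}
9 -> hit
6 -> miss, evict 5, frames {9,6}
5 -> miss, evict 9, frames {6,5}
9 -> miss, evict 6, frames {5,9}
5 -> hit
3 -> miss, evict 9, frames {5,3}
5 -> hit
6 -> miss, evict 3, frames {5,6}
Page faults: 7.

7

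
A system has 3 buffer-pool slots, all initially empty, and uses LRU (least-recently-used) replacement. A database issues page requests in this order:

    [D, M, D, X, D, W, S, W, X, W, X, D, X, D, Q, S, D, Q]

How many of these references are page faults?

9

D → miss, frames (D)
M → miss, frames (D M)
D → hit
X → miss, frames (M D X)
D → hit
W → miss, evict M, frames (X D W)
S → miss, evict X, frames (D W S)
W → hit
X → miss, evict D, frames (S W X)
W → hit
X → hit
D → miss, evict S, frames (W X D)
X → hit
D → hit
Q → miss, evict W, frames (X D Q)
S → miss, evict X, frames (D Q S)
D → hit
Q → hit
Page faults: 9.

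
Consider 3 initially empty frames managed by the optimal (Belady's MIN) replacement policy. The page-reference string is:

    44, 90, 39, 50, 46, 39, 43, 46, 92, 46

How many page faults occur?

44 -> fault, frames {44}
90 -> fault, frames {44,90}
39 -> fault, frames {44,90,39}
50 -> fault, evict 90, frames {44,39,50}
46 -> fault, evict 50, frames {44,39,46}
39 -> hit
43 -> fault, evict 39, frames {44,46,43}
46 -> hit
92 -> fault, evict 43, frames {44,46,92}
46 -> hit
Page faults: 7.

7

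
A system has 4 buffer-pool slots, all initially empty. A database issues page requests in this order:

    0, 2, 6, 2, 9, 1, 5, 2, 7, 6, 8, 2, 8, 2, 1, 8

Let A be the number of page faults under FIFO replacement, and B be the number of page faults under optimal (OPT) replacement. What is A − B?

Under FIFO: F F F . F F F F F F F . . . F . → 11 faults.
Under OPT: F F F . F F F . F . F . . . . . → 8 faults.
A − B = 11 − 8 = 3.

3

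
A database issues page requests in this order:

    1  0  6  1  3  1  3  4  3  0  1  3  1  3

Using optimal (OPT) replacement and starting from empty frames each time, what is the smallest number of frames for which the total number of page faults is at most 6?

f=1: 14 faults
f=2: 7 faults
f=3: 6 faults
f=4: 5 faults
f=5: 5 faults
Smallest f with faults ≤ 6 is 3.

3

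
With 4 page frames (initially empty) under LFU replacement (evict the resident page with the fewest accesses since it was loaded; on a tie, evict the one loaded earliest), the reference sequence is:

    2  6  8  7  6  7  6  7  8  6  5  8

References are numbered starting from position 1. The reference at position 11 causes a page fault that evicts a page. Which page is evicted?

pos 1: 2 -> miss, frames [2]
pos 2: 6 -> miss, frames [2, 6]
pos 3: 8 -> miss, frames [2, 6, 8]
pos 4: 7 -> miss, frames [2, 6, 8, 7]
pos 5: 6 -> hit
pos 6: 7 -> hit
pos 7: 6 -> hit
pos 8: 7 -> hit
pos 9: 8 -> hit
pos 10: 6 -> hit
pos 11: 5 -> miss, evict 2, frames [6, 8, 7, 5]
At position 11, page 2 is evicted.

2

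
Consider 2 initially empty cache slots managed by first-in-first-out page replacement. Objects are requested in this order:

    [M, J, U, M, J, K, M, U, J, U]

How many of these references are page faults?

M -> fault, frames {M}
J -> fault, frames {M,J}
U -> fault, evict M, frames {J,U}
M -> fault, evict J, frames {U,M}
J -> fault, evict U, frames {M,J}
K -> fault, evict M, frames {J,K}
M -> fault, evict J, frames {K,M}
U -> fault, evict K, frames {M,U}
J -> fault, evict M, frames {U,J}
U -> hit
Page faults: 9.

9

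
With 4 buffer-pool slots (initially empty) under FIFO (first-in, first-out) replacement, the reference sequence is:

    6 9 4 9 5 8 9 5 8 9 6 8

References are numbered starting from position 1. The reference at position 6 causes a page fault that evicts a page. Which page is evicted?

6

pos 1: 6: fault, frames (6)
pos 2: 9: fault, frames (6 9)
pos 3: 4: fault, frames (6 9 4)
pos 4: 9: hit
pos 5: 5: fault, frames (6 9 4 5)
pos 6: 8: fault, evict 6, frames (9 4 5 8)
At position 6, page 6 is evicted.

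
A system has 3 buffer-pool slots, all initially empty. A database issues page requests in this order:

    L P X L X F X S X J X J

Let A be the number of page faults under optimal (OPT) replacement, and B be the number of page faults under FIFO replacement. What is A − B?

-1

Under OPT: F F F . . F . F . F . . → 6 faults.
Under FIFO: F F F . . F . F . F F . → 7 faults.
A − B = 6 − 7 = -1.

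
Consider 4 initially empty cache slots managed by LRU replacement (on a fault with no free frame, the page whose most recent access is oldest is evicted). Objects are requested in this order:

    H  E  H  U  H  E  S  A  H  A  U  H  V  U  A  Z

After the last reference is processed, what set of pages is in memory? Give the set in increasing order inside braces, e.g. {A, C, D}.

{A, U, V, Z}

H: miss, frames {H}
E: miss, frames {H,E}
H: hit
U: miss, frames {E,H,U}
H: hit
E: hit
S: miss, frames {U,H,E,S}
A: miss, evict U, frames {H,E,S,A}
H: hit
A: hit
U: miss, evict E, frames {S,H,A,U}
H: hit
V: miss, evict S, frames {A,U,H,V}
U: hit
A: hit
Z: miss, evict H, frames {V,U,A,Z}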